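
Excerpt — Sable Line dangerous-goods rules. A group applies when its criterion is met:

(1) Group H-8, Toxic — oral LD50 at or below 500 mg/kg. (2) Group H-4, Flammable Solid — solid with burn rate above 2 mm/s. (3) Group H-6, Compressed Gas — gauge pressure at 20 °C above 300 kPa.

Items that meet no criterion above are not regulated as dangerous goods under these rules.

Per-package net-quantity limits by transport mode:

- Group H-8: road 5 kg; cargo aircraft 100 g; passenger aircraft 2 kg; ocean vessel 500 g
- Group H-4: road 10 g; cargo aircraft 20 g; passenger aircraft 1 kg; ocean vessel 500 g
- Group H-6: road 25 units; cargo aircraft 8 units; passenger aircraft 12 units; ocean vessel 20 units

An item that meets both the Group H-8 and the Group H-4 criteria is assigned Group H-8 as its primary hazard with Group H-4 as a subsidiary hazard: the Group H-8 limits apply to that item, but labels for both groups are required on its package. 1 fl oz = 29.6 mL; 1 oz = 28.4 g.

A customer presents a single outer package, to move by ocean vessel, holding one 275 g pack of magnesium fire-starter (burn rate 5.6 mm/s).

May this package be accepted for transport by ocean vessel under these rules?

Yes

The magnesium fire-starter has burn rate 5.6 mm/s, which is > 2 mm/s, so it is Group H-4 (Flammable Solid).
Group H-4 quantity: 275 g.
That is within the Group H-4 ocean vessel limit of 500 g.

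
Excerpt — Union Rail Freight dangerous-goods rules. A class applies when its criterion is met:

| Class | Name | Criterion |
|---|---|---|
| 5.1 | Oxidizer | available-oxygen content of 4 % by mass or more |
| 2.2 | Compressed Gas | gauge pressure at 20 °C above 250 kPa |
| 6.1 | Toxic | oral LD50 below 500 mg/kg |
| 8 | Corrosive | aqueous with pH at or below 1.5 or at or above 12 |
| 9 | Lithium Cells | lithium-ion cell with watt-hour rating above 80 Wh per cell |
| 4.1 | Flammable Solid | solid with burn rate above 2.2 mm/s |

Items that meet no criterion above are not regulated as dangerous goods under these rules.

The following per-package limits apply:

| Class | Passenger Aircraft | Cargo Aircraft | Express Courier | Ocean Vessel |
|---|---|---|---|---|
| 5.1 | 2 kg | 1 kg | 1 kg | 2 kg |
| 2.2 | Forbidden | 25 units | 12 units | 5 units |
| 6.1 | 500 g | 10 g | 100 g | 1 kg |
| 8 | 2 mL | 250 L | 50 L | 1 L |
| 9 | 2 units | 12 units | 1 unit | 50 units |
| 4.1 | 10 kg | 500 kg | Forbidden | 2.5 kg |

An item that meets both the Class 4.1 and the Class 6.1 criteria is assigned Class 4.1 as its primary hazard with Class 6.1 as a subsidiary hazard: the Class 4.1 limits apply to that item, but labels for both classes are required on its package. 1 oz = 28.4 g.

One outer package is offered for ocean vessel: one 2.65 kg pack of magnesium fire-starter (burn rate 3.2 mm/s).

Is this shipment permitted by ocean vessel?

With burn rate 3.2 mm/s (> 2.2 mm/s), the magnesium fire-starter falls in Class 4.1.
Class 4.1 quantity: 2.65 kg.
2.65 kg > 2.5 kg (ocean vessel limit, Class 4.1) — over the limit.

No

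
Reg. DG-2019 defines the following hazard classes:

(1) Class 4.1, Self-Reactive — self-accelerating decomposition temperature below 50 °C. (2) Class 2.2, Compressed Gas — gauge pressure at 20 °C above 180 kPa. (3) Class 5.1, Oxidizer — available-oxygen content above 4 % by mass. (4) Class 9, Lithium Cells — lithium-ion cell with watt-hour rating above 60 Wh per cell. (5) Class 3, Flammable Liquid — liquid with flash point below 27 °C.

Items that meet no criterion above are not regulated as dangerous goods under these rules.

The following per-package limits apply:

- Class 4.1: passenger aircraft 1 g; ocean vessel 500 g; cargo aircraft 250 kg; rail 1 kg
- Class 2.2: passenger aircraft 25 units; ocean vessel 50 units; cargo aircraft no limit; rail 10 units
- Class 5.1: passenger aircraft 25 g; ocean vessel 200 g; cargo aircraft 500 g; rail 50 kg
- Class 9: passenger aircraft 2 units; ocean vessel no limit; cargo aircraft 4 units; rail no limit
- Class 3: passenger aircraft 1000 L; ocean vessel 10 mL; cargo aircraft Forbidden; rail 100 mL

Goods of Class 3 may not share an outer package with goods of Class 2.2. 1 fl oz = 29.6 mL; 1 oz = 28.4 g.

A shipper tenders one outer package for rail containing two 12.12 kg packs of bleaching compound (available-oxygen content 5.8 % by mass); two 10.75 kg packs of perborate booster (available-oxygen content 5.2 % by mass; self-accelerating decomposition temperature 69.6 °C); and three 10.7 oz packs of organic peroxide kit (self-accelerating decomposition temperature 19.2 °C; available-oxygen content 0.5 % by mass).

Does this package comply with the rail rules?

Bleaching compound: available-oxygen content 5.8 % by mass > 4 % by mass → Class 5.1 (Oxidizer).
Available-oxygen content 5.2 % by mass meets the Class 5.1 criterion (Oxidizer), so the perborate booster is Class 5.1.
With self-accelerating decomposition temperature 19.2 °C (< 50 °C), the organic peroxide kit falls in Class 4.1.
Class 5.1 net quantity: (two 12.12 kg packs = 24.24 kg) + (two 10.75 kg packs = 21.5 kg) = 45.74 kg.
45.74 kg ≤ 50 kg (rail limit, Class 5.1) — within limit.
Class 4.1 quantity: three 10.7 oz packs = 911.64 g.
That is within the Class 4.1 rail limit of 1 kg.
The segregation rule (Class 3 with Class 2.2) does not apply to Class 5.1 with Class 4.1.
Every hazard class is within its rail limit and no segregation rule is violated.

Yes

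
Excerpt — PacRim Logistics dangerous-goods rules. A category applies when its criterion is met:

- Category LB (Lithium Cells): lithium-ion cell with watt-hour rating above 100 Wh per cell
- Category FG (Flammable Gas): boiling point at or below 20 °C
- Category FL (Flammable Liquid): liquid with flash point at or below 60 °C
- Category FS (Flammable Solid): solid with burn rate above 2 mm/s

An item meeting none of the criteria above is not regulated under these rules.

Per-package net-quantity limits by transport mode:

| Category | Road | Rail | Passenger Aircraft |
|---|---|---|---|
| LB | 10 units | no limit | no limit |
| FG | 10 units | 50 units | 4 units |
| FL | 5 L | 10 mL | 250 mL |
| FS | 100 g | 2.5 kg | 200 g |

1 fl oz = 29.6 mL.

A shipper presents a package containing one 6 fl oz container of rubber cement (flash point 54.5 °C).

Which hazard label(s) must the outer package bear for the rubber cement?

With flash point 54.5 °C (≤ 60 °C), the rubber cement falls in Category FL.
Only the Category FL label is required.

Category FL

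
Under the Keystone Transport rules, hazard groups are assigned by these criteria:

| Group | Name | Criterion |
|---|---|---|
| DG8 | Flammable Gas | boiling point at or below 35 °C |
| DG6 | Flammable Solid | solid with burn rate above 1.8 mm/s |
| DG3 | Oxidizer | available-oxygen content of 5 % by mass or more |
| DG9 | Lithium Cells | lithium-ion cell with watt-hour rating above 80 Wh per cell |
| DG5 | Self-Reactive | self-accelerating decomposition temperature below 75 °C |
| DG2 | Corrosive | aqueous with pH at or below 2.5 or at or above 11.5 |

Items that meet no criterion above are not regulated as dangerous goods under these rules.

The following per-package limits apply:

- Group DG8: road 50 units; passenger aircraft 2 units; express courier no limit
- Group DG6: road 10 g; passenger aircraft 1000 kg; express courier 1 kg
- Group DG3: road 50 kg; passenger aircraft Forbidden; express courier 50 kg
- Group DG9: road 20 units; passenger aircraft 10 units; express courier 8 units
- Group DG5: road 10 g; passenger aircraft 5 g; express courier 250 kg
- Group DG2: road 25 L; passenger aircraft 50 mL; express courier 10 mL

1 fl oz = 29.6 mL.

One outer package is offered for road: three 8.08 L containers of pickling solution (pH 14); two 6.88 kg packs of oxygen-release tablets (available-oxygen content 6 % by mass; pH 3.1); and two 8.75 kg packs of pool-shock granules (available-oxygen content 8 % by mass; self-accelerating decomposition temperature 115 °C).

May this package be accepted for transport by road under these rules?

Yes

pH 14 meets the Group DG2 criterion (Corrosive), so the pickling solution is Group DG2.
The oxygen-release tablets have available-oxygen content 6 % by mass, which is ≥ 5 % by mass, so they are Group DG3 (Oxidizer).
Pool-shock granules: available-oxygen content 8 % by mass ≥ 5 % by mass → Group DG3 (Oxidizer).
Group DG3 net quantity: (two 6.88 kg packs = 13.76 kg) + (two 8.75 kg packs = 17.5 kg) = 31.26 kg.
31.26 kg ≤ 50 kg (road limit, Group DG3) — within limit.
Group DG2 quantity: three 8.08 L containers = 24.24 L.
24.24 L is within the road limit of 25 L for Group DG2.
Every hazard group is within its road limit and no segregation rule is violated.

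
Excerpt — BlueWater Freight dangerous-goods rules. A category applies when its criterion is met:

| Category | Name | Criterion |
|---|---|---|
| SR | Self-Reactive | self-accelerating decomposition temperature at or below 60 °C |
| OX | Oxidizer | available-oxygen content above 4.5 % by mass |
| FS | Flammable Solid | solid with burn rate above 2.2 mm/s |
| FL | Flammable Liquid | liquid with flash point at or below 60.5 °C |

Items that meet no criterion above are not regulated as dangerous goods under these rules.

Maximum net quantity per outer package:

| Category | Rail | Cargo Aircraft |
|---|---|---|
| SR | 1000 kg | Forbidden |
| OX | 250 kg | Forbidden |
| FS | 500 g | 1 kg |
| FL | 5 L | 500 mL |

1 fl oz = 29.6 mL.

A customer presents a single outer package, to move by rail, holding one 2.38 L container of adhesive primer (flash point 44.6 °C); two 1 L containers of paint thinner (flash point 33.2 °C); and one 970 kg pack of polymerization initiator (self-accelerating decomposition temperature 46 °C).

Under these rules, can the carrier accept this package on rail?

Yes

Flash point 44.6 °C meets the Category FL criterion (Flammable Liquid), so the adhesive primer is Category FL.
Paint thinner: flash point 33.2 °C ≤ 60.5 °C → Category FL (Flammable Liquid).
Self-accelerating decomposition temperature 46 °C meets the Category SR criterion (Self-Reactive), so the polymerization initiator is Category SR.
Category FL net quantity: 2.38 L + (two 1 L containers = 2 L) = 4.38 L.
4.38 L is within the rail limit of 5 L for Category FL.
Category SR quantity: 970 kg.
970 kg is within the rail limit of 1000 kg for Category SR.
Every hazard category is within its rail limit and no segregation rule is violated.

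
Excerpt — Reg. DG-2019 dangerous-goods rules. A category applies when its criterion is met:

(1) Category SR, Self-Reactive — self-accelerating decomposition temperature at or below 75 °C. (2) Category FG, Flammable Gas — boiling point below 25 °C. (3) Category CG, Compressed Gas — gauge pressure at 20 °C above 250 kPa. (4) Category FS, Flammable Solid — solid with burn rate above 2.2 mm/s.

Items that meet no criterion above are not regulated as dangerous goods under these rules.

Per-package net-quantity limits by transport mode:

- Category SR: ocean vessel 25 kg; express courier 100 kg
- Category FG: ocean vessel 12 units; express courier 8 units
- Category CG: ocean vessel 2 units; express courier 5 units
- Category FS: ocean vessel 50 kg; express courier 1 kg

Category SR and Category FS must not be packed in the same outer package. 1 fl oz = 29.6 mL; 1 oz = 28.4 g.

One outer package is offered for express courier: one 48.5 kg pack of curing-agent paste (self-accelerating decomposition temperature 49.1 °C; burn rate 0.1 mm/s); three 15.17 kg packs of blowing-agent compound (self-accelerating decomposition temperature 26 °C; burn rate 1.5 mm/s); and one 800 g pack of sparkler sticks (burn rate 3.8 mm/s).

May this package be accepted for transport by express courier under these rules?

No

Self-accelerating decomposition temperature 49.1 °C meets the Category SR criterion (Self-Reactive), so the curing-agent paste is Category SR.
Blowing-agent compound: self-accelerating decomposition temperature 26 °C ≤ 75 °C → Category SR (Self-Reactive).
The sparkler sticks have burn rate 3.8 mm/s, which is > 2.2 mm/s, so they are Category FS (Flammable Solid).
Total Category SR: 48.5 kg + (three 15.17 kg packs = 45.51 kg) = 94.01 kg.
94.01 kg is within the express courier limit of 100 kg for Category SR.
Category FS quantity: 800 g.
800 g is within the express courier limit of 1 kg for Category FS.
Category SR and Category FS may not share an outer package.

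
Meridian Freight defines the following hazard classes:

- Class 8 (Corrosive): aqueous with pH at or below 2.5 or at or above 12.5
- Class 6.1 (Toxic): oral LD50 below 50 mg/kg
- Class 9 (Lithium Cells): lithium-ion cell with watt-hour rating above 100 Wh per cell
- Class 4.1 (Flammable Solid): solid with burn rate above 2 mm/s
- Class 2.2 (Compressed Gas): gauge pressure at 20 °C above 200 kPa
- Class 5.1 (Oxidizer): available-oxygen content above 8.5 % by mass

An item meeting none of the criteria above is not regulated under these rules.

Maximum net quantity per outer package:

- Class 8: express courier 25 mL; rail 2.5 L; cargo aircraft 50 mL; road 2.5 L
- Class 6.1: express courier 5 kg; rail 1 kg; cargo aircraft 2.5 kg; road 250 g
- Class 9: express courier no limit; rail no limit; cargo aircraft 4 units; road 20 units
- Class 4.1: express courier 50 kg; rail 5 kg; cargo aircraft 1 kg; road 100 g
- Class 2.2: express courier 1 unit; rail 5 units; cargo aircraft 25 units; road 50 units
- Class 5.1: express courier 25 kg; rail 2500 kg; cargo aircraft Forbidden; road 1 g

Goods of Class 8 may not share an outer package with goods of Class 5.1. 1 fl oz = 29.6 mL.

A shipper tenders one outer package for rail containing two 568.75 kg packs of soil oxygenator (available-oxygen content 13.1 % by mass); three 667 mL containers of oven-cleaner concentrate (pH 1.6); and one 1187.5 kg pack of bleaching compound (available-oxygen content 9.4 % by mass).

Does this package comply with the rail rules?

With available-oxygen content 13.1 % by mass (> 8.5 % by mass), the soil oxygenator falls in Class 5.1.
The oven-cleaner concentrate has pH 1.6, which is ≤ 2.5, so it is Class 8 (Corrosive).
With available-oxygen content 9.4 % by mass (> 8.5 % by mass), the bleaching compound falls in Class 5.1.
Class 8 quantity: three 667 mL containers = 2.001 L.
That is within the Class 8 rail limit of 2.5 L.
Total Class 5.1: (two 568.75 kg packs = 1137.5 kg) + 1187.5 kg = 2325 kg.
That is within the Class 5.1 rail limit of 2500 kg.
Class 8 and Class 5.1 may not share an outer package.

No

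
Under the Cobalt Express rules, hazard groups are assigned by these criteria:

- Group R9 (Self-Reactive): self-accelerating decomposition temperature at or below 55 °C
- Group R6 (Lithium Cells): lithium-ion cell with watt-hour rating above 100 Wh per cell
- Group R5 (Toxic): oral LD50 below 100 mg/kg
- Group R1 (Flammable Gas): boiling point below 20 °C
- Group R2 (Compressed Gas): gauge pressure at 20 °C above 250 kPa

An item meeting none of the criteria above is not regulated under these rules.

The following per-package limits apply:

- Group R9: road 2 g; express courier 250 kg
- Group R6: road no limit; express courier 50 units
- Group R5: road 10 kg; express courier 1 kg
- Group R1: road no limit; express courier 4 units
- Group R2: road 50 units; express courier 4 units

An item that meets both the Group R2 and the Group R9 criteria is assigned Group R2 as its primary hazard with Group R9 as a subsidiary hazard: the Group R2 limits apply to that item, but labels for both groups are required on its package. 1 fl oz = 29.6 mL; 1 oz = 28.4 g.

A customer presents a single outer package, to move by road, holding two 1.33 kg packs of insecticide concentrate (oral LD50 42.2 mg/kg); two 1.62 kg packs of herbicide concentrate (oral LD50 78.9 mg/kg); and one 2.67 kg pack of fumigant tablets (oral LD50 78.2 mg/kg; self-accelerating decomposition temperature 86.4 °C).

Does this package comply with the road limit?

Yes

Oral LD50 42.2 mg/kg meets the Group R5 criterion (Toxic), so the insecticide concentrate is Group R5.
With oral LD50 78.9 mg/kg (< 100 mg/kg), the herbicide concentrate falls in Group R5.
Oral LD50 78.2 mg/kg meets the Group R5 criterion (Toxic), so the fumigant tablets are Group R5.
Total Group R5: (two 1.33 kg packs = 2.66 kg) + (two 1.62 kg packs = 3.24 kg) + 2.67 kg = 8.57 kg.
That is within the Group R5 road limit of 10 kg.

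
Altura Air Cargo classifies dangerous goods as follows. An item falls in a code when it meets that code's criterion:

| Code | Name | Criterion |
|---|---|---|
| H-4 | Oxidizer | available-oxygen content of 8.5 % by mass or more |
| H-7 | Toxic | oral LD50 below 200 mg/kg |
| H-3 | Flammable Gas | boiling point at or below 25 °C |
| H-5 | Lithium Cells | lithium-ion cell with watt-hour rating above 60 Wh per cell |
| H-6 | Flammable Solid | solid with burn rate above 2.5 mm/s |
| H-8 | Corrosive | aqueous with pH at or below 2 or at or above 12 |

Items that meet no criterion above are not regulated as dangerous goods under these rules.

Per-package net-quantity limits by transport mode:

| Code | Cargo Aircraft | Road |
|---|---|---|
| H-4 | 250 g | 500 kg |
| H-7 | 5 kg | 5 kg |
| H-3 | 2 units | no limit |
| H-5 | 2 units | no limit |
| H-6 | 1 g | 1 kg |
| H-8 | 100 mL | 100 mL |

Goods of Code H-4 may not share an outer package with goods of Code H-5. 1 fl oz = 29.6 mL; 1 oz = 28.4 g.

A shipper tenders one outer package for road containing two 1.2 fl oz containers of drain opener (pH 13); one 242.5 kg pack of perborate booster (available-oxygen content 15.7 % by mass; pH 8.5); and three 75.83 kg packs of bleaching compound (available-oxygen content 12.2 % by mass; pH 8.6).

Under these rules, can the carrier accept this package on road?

The drain opener has pH 13, which is ≥ 12, so it is Code H-8 (Corrosive).
Available-oxygen content 15.7 % by mass meets the Code H-4 criterion (Oxidizer), so the perborate booster is Code H-4.
With available-oxygen content 12.2 % by mass (≥ 8.5 % by mass), the bleaching compound falls in Code H-4.
Total Code H-4: 242.5 kg + (three 75.83 kg packs = 227.49 kg) = 469.99 kg.
469.99 kg is within the road limit of 500 kg for Code H-4.
Code H-8 quantity: two 1.2 fl oz containers = 71.04 mL.
That is within the Code H-8 road limit of 100 mL.
The segregation rule (Code H-4 with Code H-5) does not apply to Code H-4 with Code H-8.
Every hazard code is within its road limit and no segregation rule is violated.

Yes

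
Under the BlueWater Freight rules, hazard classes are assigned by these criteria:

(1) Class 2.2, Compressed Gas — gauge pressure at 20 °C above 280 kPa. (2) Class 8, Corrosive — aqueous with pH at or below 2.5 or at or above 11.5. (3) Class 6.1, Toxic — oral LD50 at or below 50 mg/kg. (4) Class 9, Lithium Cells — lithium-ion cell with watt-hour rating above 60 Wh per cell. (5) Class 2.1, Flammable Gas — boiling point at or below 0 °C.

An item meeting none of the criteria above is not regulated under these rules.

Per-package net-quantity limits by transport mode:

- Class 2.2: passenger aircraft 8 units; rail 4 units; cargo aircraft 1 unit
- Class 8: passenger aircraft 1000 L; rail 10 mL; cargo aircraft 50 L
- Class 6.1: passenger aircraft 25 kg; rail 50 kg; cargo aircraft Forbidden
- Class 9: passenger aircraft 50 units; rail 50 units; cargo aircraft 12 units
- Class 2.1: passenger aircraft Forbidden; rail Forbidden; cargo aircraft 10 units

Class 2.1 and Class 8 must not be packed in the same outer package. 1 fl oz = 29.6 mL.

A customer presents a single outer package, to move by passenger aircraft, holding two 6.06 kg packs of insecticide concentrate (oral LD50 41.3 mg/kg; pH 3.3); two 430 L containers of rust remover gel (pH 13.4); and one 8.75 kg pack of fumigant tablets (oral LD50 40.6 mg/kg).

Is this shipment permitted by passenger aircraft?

Yes

Oral LD50 41.3 mg/kg meets the Class 6.1 criterion (Toxic), so the insecticide concentrate is Class 6.1.
Rust remover gel: pH 13.4 ≥ 11.5 → Class 8 (Corrosive).
With oral LD50 40.6 mg/kg (≤ 50 mg/kg), the fumigant tablets fall in Class 6.1.
Class 8 quantity: two 430 L containers = 860 L.
860 L is within the passenger aircraft limit of 1000 L for Class 8.
Total Class 6.1: (two 6.06 kg packs = 12.12 kg) + 8.75 kg = 20.87 kg.
20.87 kg ≤ 25 kg (passenger aircraft limit, Class 6.1) — within limit.
The segregation rule (Class 2.1 with Class 8) does not apply to Class 8 with Class 6.1.
Every hazard class is within its passenger aircraft limit and no segregation rule is violated.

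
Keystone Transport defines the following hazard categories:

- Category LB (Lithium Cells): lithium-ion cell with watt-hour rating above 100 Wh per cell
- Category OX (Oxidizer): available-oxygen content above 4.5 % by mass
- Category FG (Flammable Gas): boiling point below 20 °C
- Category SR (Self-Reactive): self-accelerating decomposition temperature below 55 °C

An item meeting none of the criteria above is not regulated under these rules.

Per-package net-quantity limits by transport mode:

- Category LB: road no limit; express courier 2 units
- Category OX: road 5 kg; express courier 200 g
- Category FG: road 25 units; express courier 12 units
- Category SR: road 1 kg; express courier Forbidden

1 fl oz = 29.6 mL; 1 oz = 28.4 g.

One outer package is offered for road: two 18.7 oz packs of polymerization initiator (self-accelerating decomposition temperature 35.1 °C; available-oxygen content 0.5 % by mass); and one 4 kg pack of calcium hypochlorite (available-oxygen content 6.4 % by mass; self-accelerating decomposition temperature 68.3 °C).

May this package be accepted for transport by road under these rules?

No

Polymerization initiator: self-accelerating decomposition temperature 35.1 °C < 55 °C → Category SR (Self-Reactive).
With available-oxygen content 6.4 % by mass (> 4.5 % by mass), the calcium hypochlorite falls in Category OX.
Category SR quantity: two 18.7 oz packs = 1062.16 g.
That exceeds the Category SR road limit of 1 kg.
Category OX quantity: 4 kg.
4 kg ≤ 5 kg (road limit, Category OX) — within limit.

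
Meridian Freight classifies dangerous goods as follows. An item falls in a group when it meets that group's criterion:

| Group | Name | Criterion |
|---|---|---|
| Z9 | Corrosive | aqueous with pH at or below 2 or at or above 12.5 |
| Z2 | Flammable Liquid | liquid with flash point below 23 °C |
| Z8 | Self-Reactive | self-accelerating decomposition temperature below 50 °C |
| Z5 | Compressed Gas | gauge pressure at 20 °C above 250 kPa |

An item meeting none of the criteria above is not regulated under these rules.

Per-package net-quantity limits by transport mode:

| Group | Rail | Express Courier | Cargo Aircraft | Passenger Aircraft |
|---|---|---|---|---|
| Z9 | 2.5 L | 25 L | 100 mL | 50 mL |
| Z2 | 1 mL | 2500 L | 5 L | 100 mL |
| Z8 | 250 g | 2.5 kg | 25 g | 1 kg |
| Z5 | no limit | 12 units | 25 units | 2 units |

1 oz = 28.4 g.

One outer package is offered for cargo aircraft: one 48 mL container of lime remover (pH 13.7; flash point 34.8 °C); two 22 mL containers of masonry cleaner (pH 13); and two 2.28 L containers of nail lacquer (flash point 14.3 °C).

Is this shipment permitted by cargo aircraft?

pH 13.7 meets the Group Z9 criterion (Corrosive), so the lime remover is Group Z9.
Masonry cleaner: pH 13 ≥ 12.5 → Group Z9 (Corrosive).
With flash point 14.3 °C (< 23 °C), the nail lacquer falls in Group Z2.
Group Z9 net quantity: 48 mL + (two 22 mL containers = 44 mL) = 92 mL.
That is within the Group Z9 cargo aircraft limit of 100 mL.
Group Z2 quantity: two 2.28 L containers = 4.56 L.
4.56 L is within the cargo aircraft limit of 5 L for Group Z2.
Every hazard group is within its cargo aircraft limit and no segregation rule is violated.

Yes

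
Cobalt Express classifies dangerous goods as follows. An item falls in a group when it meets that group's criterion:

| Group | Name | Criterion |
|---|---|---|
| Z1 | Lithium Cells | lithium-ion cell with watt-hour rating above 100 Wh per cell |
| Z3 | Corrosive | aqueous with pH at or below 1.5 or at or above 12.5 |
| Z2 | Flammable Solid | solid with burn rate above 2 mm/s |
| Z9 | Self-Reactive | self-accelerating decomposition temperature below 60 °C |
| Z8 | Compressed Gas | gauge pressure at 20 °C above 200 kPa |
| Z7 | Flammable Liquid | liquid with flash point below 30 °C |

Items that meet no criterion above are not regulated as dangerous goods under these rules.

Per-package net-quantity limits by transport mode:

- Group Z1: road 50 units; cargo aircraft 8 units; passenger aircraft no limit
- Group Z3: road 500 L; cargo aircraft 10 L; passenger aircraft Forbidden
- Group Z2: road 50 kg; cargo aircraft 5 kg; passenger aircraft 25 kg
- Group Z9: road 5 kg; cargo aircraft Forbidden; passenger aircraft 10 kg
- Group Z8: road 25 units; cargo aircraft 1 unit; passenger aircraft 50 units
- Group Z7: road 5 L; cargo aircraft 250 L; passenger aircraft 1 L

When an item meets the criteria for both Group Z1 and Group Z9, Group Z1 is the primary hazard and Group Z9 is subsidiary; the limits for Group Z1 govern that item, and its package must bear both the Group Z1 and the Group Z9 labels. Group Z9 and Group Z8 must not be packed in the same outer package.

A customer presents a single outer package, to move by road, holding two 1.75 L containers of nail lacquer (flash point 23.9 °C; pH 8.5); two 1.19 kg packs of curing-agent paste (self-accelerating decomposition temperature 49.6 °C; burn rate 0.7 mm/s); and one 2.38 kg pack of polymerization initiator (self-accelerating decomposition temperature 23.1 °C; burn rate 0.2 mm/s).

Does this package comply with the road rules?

Yes

With flash point 23.9 °C (< 30 °C), the nail lacquer falls in Group Z7.
With self-accelerating decomposition temperature 49.6 °C (< 60 °C), the curing-agent paste falls in Group Z9.
The polymerization initiator has self-accelerating decomposition temperature 23.1 °C, which is < 60 °C, so it is Group Z9 (Self-Reactive).
Group Z9 net quantity: (two 1.19 kg packs = 2.38 kg) + 2.38 kg = 4.76 kg.
That is within the Group Z9 road limit of 5 kg.
Group Z7 quantity: two 1.75 L containers = 3.5 L.
3.5 L ≤ 5 L (road limit, Group Z7) — within limit.
The segregation rule (Group Z9 with Group Z8) does not apply to Group Z9 with Group Z7.
Every hazard group is within its road limit and no segregation rule is violated.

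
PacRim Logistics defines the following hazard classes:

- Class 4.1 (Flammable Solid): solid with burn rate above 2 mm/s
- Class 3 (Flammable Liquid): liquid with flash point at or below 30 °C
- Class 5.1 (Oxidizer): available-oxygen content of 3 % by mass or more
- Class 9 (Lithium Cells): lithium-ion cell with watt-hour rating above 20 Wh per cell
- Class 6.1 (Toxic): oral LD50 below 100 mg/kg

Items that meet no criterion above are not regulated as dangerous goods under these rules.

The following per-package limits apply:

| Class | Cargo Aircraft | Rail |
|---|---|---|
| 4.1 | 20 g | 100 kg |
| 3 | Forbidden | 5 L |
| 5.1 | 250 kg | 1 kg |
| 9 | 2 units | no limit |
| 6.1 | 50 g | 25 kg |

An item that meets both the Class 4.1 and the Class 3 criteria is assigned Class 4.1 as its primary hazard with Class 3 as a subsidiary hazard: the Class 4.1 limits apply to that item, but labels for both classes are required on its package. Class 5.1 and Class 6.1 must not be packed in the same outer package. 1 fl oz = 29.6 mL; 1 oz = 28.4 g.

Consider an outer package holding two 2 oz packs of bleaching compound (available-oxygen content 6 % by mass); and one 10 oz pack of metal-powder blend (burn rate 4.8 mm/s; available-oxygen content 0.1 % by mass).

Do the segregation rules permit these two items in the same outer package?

With available-oxygen content 6 % by mass (≥ 3 % by mass), the bleaching compound falls in Class 5.1.
Burn rate 4.8 mm/s meets the Class 4.1 criterion (Flammable Solid), so the metal-powder blend is Class 4.1.
No segregation rule bars Class 5.1 with Class 4.1.

Yes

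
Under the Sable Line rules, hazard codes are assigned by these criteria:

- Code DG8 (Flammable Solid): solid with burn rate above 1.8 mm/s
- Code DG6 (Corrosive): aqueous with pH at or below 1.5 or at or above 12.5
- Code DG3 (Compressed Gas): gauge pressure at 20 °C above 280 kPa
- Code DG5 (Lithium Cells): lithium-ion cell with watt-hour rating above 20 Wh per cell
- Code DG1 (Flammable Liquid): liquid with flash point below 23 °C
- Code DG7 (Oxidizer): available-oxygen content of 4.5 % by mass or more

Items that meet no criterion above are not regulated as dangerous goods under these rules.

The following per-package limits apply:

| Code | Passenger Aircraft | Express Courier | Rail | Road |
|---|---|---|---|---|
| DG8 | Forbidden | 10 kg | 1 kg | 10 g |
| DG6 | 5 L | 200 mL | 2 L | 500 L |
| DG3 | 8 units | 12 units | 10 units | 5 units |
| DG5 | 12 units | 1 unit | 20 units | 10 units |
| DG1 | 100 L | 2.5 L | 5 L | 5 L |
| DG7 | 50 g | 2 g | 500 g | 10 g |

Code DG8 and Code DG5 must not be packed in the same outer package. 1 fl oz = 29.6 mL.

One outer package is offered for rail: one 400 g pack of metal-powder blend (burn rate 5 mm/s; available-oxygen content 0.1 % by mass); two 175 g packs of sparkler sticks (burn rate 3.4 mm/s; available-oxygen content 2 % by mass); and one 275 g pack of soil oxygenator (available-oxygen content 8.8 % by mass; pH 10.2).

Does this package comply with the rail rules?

Yes

Metal-powder blend: burn rate 5 mm/s > 1.8 mm/s → Code DG8 (Flammable Solid).
With burn rate 3.4 mm/s (> 1.8 mm/s), the sparkler sticks fall in Code DG8.
Available-oxygen content 8.8 % by mass meets the Code DG7 criterion (Oxidizer), so the soil oxygenator is Code DG7.
Total Code DG8: 400 g + (two 175 g packs = 350 g) = 750 g.
That is within the Code DG8 rail limit of 1 kg.
Code DG7 quantity: 275 g.
That is within the Code DG7 rail limit of 500 g.
The segregation rule (Code DG8 with Code DG5) does not apply to Code DG8 with Code DG7.
Every hazard code is within its rail limit and no segregation rule is violated.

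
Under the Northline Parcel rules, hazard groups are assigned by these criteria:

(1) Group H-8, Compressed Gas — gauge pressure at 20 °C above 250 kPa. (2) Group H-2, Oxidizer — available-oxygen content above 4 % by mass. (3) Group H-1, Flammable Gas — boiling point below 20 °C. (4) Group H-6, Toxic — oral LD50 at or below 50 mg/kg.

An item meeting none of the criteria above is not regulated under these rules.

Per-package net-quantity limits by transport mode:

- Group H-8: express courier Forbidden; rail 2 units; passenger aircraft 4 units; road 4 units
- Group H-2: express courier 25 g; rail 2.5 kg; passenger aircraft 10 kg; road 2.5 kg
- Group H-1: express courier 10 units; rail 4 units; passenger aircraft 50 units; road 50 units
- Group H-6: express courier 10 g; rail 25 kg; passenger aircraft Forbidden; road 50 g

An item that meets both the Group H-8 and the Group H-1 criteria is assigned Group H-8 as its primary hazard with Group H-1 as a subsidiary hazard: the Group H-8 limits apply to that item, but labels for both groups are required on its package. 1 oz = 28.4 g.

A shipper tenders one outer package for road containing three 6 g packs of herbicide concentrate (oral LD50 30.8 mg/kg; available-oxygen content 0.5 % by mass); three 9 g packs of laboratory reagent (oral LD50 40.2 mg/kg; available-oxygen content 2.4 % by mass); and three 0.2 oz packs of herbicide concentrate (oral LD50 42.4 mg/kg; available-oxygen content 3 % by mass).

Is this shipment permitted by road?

No

With oral LD50 30.8 mg/kg (≤ 50 mg/kg), the herbicide concentrate falls in Group H-6.
The laboratory reagent has oral LD50 40.2 mg/kg, which is ≤ 50 mg/kg, so it is Group H-6 (Toxic).
Oral LD50 42.4 mg/kg meets the Group H-6 criterion (Toxic), so the herbicide concentrate is Group H-6.
Group H-6 net quantity: (three 6 g packs = 18 g) + (three 9 g packs = 27 g) + (three 0.2 oz packs = 17.04 g) = 62.04 g.
62.04 g exceeds the road limit of 50 g for Group H-6.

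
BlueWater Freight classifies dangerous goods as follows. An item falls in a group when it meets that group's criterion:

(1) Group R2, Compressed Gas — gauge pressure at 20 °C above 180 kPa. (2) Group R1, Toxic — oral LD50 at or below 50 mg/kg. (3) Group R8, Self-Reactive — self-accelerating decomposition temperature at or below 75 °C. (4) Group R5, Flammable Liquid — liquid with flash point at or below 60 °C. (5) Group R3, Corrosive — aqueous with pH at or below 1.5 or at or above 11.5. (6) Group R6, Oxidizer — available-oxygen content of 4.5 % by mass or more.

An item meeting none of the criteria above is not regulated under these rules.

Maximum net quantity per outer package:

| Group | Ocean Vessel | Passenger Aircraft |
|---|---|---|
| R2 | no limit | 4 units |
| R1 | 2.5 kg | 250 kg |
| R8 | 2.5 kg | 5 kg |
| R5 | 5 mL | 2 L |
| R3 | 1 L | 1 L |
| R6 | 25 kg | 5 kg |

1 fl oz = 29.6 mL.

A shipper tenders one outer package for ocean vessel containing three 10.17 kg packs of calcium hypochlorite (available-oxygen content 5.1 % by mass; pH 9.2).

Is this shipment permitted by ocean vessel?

Calcium hypochlorite: available-oxygen content 5.1 % by mass ≥ 4.5 % by mass → Group R6 (Oxidizer).
Group R6 quantity: three 10.17 kg packs = 30.51 kg.
30.51 kg > 25 kg (ocean vessel limit, Group R6) — over the limit.

No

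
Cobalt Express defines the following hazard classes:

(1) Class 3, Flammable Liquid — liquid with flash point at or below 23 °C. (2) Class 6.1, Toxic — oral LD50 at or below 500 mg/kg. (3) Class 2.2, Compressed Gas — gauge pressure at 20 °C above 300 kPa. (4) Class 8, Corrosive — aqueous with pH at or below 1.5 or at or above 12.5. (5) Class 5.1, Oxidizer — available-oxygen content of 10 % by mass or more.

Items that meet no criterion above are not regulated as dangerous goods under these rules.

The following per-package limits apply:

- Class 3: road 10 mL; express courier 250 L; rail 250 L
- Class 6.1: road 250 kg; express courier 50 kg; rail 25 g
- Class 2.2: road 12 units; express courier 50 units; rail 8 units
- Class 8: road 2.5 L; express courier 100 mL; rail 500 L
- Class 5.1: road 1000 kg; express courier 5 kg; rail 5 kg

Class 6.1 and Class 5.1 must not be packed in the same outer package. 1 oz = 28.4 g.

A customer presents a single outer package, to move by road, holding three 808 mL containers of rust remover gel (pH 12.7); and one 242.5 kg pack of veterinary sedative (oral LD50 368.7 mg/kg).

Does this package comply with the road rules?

pH 12.7 meets the Class 8 criterion (Corrosive), so the rust remover gel is Class 8.
With oral LD50 368.7 mg/kg (≤ 500 mg/kg), the veterinary sedative falls in Class 6.1.
Class 8 quantity: three 808 mL containers = 2.424 L.
2.424 L is within the road limit of 2.5 L for Class 8.
Class 6.1 quantity: 242.5 kg.
242.5 kg is within the road limit of 250 kg for Class 6.1.
The segregation rule (Class 6.1 with Class 5.1) does not apply to Class 8 with Class 6.1.
Every hazard class is within its road limit and no segregation rule is violated.

Yes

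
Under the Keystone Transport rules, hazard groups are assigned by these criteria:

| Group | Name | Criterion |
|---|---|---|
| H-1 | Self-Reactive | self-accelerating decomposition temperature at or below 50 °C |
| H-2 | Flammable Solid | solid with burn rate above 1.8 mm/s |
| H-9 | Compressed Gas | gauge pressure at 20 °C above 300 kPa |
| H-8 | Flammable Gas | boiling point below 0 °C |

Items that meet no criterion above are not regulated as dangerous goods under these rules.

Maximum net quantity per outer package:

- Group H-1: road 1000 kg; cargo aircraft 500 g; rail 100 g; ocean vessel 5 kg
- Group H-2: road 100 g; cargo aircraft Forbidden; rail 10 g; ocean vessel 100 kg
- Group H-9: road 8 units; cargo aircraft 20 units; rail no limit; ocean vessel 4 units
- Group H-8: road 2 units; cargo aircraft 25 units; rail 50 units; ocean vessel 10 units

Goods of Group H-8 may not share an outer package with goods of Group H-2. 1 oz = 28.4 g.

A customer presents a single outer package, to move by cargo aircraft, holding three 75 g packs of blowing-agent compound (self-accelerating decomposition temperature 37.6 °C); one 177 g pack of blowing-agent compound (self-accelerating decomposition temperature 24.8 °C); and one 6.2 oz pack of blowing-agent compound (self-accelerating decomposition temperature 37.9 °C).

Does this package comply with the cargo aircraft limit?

No

With self-accelerating decomposition temperature 37.6 °C (≤ 50 °C), the blowing-agent compound falls in Group H-1.
Self-accelerating decomposition temperature 24.8 °C meets the Group H-1 criterion (Self-Reactive), so the blowing-agent compound is Group H-1.
The blowing-agent compound has self-accelerating decomposition temperature 37.9 °C, which is ≤ 50 °C, so it is Group H-1 (Self-Reactive).
Total Group H-1: (three 75 g packs = 225 g) + 177 g + (one 6.2 oz pack = 176.08 g) = 578.08 g.
578.08 g exceeds the cargo aircraft limit of 500 g for Group H-1.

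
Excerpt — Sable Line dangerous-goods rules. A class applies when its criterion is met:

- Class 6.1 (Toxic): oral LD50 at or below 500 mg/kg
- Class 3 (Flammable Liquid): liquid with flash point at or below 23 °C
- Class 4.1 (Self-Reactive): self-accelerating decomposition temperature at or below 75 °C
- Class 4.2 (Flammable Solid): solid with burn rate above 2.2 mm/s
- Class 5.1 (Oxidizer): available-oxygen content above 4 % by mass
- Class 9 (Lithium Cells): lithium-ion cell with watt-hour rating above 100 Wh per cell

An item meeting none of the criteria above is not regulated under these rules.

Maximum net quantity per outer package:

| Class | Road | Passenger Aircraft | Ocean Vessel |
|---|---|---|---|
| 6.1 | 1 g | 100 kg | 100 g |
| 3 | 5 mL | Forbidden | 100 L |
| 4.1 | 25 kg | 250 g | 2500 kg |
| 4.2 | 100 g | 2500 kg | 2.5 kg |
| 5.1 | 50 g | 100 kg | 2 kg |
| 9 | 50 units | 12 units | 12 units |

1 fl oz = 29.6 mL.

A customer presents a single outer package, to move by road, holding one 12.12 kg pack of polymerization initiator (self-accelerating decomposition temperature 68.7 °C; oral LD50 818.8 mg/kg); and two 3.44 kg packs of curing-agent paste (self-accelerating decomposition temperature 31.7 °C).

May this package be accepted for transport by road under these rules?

Yes

The polymerization initiator has self-accelerating decomposition temperature 68.7 °C, which is ≤ 75 °C, so it is Class 4.1 (Self-Reactive).
Self-accelerating decomposition temperature 31.7 °C meets the Class 4.1 criterion (Self-Reactive), so the curing-agent paste is Class 4.1.
Total Class 4.1: 12.12 kg + (two 3.44 kg packs = 6.88 kg) = 19 kg.
That is within the Class 4.1 road limit of 25 kg.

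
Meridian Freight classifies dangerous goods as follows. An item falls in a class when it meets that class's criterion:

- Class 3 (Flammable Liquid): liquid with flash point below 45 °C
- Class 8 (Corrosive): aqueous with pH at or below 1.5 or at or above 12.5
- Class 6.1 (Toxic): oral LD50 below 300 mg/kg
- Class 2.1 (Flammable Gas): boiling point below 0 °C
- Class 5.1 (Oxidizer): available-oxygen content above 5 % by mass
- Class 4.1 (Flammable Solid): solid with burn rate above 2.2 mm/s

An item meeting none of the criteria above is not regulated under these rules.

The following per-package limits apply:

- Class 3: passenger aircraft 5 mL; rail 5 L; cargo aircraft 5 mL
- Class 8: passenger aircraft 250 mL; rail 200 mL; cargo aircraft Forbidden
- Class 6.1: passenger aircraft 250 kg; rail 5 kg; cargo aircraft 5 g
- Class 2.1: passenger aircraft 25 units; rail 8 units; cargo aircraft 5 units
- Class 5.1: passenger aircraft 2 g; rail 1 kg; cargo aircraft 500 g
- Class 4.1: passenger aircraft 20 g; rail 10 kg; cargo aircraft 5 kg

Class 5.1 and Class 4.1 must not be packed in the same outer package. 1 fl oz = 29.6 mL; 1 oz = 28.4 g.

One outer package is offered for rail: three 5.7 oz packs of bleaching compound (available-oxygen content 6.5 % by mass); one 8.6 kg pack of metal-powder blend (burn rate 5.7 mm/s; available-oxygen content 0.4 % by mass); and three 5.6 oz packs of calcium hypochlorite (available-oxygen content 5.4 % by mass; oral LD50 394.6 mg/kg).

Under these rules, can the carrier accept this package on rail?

No

Bleaching compound: available-oxygen content 6.5 % by mass > 5 % by mass → Class 5.1 (Oxidizer).
The metal-powder blend has burn rate 5.7 mm/s, which is > 2.2 mm/s, so it is Class 4.1 (Flammable Solid).
Calcium hypochlorite: available-oxygen content 5.4 % by mass > 5 % by mass → Class 5.1 (Oxidizer).
Total Class 5.1: (three 5.7 oz packs = 485.64 g) + (three 5.6 oz packs = 477.12 g) = 962.76 g.
962.76 g ≤ 1 kg (rail limit, Class 5.1) — within limit.
Class 4.1 quantity: 8.6 kg.
8.6 kg is within the rail limit of 10 kg for Class 4.1.
Class 5.1 and Class 4.1 may not share an outer package.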